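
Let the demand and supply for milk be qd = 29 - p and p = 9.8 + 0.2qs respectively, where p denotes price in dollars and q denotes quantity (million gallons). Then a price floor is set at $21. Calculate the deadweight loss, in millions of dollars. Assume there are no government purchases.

38.4

Rearranging supply gives qs = 5p - 49. Setting quantity demanded equal to quantity supplied, 29 - p = 5p - 49, gives p* = 13 and q* = 16.
Since 21 > 13, the floor is binding.
At p = 21: qd = 29 - 21 = 8 and qs = 5·21 - 49 = 56.
Quantity traded falls to 8. At q = 8 the demand price is 29 - 8 = 21 and the supply price is (49 + 8)/5 = 11.4.
Deadweight loss = ½ · (21 - 11.4) · (16 - 8) = ½ · 9.6 · 8 = 38.4.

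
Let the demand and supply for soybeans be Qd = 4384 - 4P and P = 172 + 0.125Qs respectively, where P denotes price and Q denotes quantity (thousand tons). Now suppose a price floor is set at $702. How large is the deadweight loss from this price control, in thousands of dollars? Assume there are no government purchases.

147852

Rearranging supply gives Qs = 8P - 1376. Without the control the market clears where 4384 - 4P = 8P - 1376, i.e. P* = 480 and Q* = 2464.
The floor of 702 is above the equilibrium price 480, so it binds.
At P = 702: Qd = 4384 - 4·702 = 1576 and Qs = 8·702 - 1376 = 4240.
Quantity traded falls to 1576. At Q = 1576 the demand price is (4384 - 1576)/4 = 702 and the supply price is (1376 + 1576)/8 = 369.
Deadweight loss = ½ · (702 - 369) · (2464 - 1576) = ½ · 333 · 888 = 147852.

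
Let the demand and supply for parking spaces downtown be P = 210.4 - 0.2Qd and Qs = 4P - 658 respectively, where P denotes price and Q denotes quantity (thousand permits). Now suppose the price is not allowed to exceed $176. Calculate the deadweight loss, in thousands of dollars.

705.6

Rearranging demand gives Qd = 1052 - 5P. Equilibrium: 1052 - 5P = 4P - 658, so 1710 = 9P and P* = 190, Q* = 102.
The ceiling of 176 is below the equilibrium price 190, so it binds.
At P = 176: Qd = 1052 - 5·176 = 172 and Qs = 4·176 - 658 = 46.
Quantity traded falls to 46. At Q = 46 the demand price is (1052 - 46)/5 = 201.2 and the supply price is (658 + 46)/4 = 176.
Deadweight loss = ½ · (201.2 - 176) · (102 - 46) = ½ · 25.2 · 56 = 705.6.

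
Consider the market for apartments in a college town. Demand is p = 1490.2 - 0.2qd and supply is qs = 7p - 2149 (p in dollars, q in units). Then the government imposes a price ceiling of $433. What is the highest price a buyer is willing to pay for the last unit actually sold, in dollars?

1313.8

Rearranging demand gives qd = 7451 - 5p. Setting quantity demanded equal to quantity supplied, 7451 - 5p = 7p - 2149, gives p* = 800 and q* = 3451.
Since 433 < 800, the ceiling is binding.
At p = 433: qd = 7451 - 5·433 = 5286 and qs = 7·433 - 2149 = 882.
Only 882 units reach the market. On the demand curve, the marginal buyer's willingness to pay at q = 882 is (7451 - 882)/5 = 1313.8.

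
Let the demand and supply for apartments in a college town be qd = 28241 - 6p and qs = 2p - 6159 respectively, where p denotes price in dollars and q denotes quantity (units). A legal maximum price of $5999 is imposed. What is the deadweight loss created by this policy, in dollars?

0

In a free market, 28241 - 6p = 2p - 6159 gives the equilibrium p* = 4300, q* = 2441.
Since 5999 is above p* = 4300, the ceiling does not bind and the free-market outcome prevails.
Since the control does not bind, no trades are prevented and deadweight loss is zero.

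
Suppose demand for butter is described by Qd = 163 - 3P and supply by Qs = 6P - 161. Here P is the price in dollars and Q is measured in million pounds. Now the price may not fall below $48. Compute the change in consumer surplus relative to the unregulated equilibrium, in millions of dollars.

Without the control the market clears where 163 - 3P = 6P - 161, i.e. P* = 36 and Q* = 55.
Because the floor (48) lies above the market-clearing price, it is binding.
At P = 48: Qd = 163 - 3·48 = 19 and Qs = 6·48 - 161 = 127.
Consumer surplus without the control is ½ · (163/3 - 36) · 55 = 3025/6.
With the floor, consumers buy 19 units at 48, so CS = ½ · (163/3 - 48) · 19 = 361/6.
Change in consumer surplus = 361/6 - 3025/6 = -444.

-444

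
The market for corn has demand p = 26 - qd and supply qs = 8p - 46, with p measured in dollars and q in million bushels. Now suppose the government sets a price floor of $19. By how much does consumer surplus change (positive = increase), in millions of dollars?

-137.5

Rearranging demand gives qd = 26 - p. Setting quantity demanded equal to quantity supplied, 26 - p = 8p - 46, gives p* = 8 and q* = 18.
The floor of 19 is above the equilibrium price 8, so it binds.
At p = 19: qd = 26 - 19 = 7 and qs = 8·19 - 46 = 106.
Consumer surplus without the control is ½ · (26 - 8) · 18 = 162.
With the floor, consumers buy 7 units at 19, so CS = ½ · (26 - 19) · 7 = 24.5.
Change in consumer surplus = 24.5 - 162 = -137.5.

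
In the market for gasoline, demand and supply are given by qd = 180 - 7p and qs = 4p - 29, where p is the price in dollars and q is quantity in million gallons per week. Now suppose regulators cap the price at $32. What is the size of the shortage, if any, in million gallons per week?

In a free market, 180 - 7p = 4p - 29 gives the equilibrium p* = 19, q* = 47.
Since 32 is above p* = 19, the ceiling does not bind and the free-market outcome prevails.
Since the control does not bind, there is no shortage.

0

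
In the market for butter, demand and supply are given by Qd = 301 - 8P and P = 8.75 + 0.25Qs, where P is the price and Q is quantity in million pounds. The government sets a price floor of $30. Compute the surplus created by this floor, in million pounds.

24

Rearranging supply gives Qs = 4P - 35. Equilibrium: 301 - 8P = 4P - 35, so 336 = 12P and P* = 28, Q* = 77.
Since 30 > 28, the floor is binding.
At P = 30: Qd = 301 - 8·30 = 61 and Qs = 4·30 - 35 = 85.
Surplus = Qs - Qd = 85 - 61 = 24.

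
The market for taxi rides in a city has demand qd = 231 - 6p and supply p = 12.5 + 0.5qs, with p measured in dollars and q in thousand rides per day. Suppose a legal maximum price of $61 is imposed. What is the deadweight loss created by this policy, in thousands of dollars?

Rearranging supply gives qs = 2p - 25. Setting quantity demanded equal to quantity supplied, 231 - 6p = 2p - 25, gives p* = 32 and q* = 39.
The ceiling of 61 is above the equilibrium price 32, so it is not binding; the market clears at p* = 32, q* = 39.
Since the control does not bind, no trades are prevented and deadweight loss is zero.

0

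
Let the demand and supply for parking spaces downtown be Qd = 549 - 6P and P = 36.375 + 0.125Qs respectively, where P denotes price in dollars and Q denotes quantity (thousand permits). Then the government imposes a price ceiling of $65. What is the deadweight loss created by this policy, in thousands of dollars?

Rearranging supply gives Qs = 8P - 291. Equilibrium: 549 - 6P = 8P - 291, so 840 = 14P and P* = 60, Q* = 189.
The ceiling of 65 is above the equilibrium price 60, so it is not binding; the market clears at P* = 60, Q* = 189.
Since the control does not bind, no trades are prevented and deadweight loss is zero.

0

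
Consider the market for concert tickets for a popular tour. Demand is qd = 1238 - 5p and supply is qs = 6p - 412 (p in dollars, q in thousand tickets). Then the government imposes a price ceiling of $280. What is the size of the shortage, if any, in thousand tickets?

In a free market, 1238 - 5p = 6p - 412 gives the equilibrium p* = 150, q* = 488.
Since 280 is above p* = 150, the ceiling does not bind and the free-market outcome prevails.
Since the control does not bind, there is no shortage.

0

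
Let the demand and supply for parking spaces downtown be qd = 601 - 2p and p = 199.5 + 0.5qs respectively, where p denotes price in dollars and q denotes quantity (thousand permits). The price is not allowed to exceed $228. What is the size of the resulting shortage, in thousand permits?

88

Rearranging supply gives qs = 2p - 399. Setting quantity demanded equal to quantity supplied, 601 - 2p = 2p - 399, gives p* = 250 and q* = 101.
Since 228 < 250, the ceiling is binding.
At p = 228: qd = 601 - 2·228 = 145 and qs = 2·228 - 399 = 57.
Shortage = qd - qs = 145 - 57 = 88.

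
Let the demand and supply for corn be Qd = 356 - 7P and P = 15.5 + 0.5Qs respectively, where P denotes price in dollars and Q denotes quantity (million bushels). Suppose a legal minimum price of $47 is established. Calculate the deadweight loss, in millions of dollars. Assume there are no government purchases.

Rearranging supply gives Qs = 2P - 31. Without the control the market clears where 356 - 7P = 2P - 31, i.e. P* = 43 and Q* = 55.
The floor of 47 is above the equilibrium price 43, so it binds.
At P = 47: Qd = 356 - 7·47 = 27 and Qs = 2·47 - 31 = 63.
Quantity traded falls to 27. At Q = 27 the demand price is (356 - 27)/7 = 47 and the supply price is (31 + 27)/2 = 29.
Deadweight loss = ½ · (47 - 29) · (55 - 27) = ½ · 18 · 28 = 252.

252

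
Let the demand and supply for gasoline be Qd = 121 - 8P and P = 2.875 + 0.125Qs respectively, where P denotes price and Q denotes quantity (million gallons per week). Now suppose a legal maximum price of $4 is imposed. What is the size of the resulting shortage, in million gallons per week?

Rearranging supply gives Qs = 8P - 23. Equilibrium: 121 - 8P = 8P - 23, so 144 = 16P and P* = 9, Q* = 49.
The ceiling of 4 is below the equilibrium price 9, so it binds.
At P = 4: Qd = 121 - 8·4 = 89 and Qs = 8·4 - 23 = 9.
Shortage = Qd - Qs = 89 - 9 = 80.

80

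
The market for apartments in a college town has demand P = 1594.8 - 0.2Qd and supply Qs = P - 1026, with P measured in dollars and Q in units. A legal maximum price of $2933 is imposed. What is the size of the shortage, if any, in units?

Rearranging demand gives Qd = 7974 - 5P. Equilibrium: 7974 - 5P = P - 1026, so 9000 = 6P and P* = 1500, Q* = 474.
Since 2933 is above P* = 1500, the ceiling does not bind and the free-market outcome prevails.
Since the control does not bind, there is no shortage.

0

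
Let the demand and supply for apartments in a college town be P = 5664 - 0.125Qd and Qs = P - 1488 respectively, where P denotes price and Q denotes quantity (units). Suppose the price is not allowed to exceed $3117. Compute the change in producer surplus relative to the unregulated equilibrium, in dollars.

-5562651.5

Rearranging demand gives Qd = 45312 - 8P. In a free market, 45312 - 8P = P - 1488 gives the equilibrium P* = 5200, Q* = 3712.
Because the ceiling (3117) lies below the market-clearing price, it is binding.
At P = 3117: Qd = 45312 - 8·3117 = 20376 and Qs = 3117 - 1488 = 1629.
Producer surplus without the control is ½ · (5200 - 1488) · 3712 = 6889472.
With the ceiling, producers sell 1629 units at 3117, so PS = ½ · (3117 - 1488) · 1629 = 1326820.5.
Change in producer surplus = 1326820.5 - 6889472 = -5562651.5.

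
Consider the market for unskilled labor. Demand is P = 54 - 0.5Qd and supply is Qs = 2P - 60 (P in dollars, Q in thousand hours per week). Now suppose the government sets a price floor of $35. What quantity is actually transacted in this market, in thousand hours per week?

24

Rearranging demand gives Qd = 108 - 2P. Equilibrium: 108 - 2P = 2P - 60, so 168 = 4P and P* = 42, Q* = 24.
The floor of 35 is below the equilibrium price 42, so it is not binding; the market clears at P* = 42, Q* = 24.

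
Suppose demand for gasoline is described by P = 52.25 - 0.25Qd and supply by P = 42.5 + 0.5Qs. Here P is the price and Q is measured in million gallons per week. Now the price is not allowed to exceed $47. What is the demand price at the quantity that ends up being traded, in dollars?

Rearranging demand gives Qd = 209 - 4P; rearranging supply gives Qs = 2P - 85. Equilibrium: 209 - 4P = 2P - 85, so 294 = 6P and P* = 49, Q* = 13.
Since 47 < 49, the ceiling is binding.
At P = 47: Qd = 209 - 4·47 = 21 and Qs = 2·47 - 85 = 9.
Only 9 units reach the market. On the demand curve, the marginal buyer's willingness to pay at Q = 9 is (209 - 9)/4 = 50.

50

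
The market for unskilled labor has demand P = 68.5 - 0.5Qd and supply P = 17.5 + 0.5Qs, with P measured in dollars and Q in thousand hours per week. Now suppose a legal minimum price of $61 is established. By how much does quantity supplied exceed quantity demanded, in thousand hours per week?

72

Rearranging demand gives Qd = 137 - 2P; rearranging supply gives Qs = 2P - 35. Setting quantity demanded equal to quantity supplied, 137 - 2P = 2P - 35, gives P* = 43 and Q* = 51.
Since 61 > 43, the floor is binding.
At P = 61: Qd = 137 - 2·61 = 15 and Qs = 2·61 - 35 = 87.
Surplus = Qs - Qd = 87 - 15 = 72.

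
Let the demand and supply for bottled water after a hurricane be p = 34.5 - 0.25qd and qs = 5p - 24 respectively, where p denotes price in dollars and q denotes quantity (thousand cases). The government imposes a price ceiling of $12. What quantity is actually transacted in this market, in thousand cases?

36

Rearranging demand gives qd = 138 - 4p. Setting quantity demanded equal to quantity supplied, 138 - 4p = 5p - 24, gives p* = 18 and q* = 66.
The ceiling of 12 is below the equilibrium price 18, so it binds.
At p = 12: qd = 138 - 4·12 = 90 and qs = 5·12 - 24 = 36.
The quantity actually transacted is the short side, supply: 36.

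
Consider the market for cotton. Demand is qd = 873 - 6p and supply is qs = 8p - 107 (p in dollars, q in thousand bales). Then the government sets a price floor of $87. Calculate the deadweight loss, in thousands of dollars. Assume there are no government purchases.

1517.25

Equilibrium: 873 - 6p = 8p - 107, so 980 = 14p and p* = 70, q* = 453.
The floor of 87 is above the equilibrium price 70, so it binds.
At p = 87: qd = 873 - 6·87 = 351 and qs = 8·87 - 107 = 589.
Quantity traded falls to 351. At q = 351 the demand price is (873 - 351)/6 = 87 and the supply price is (107 + 351)/8 = 57.25.
Deadweight loss = ½ · (87 - 57.25) · (453 - 351) = ½ · 29.75 · 102 = 1517.25.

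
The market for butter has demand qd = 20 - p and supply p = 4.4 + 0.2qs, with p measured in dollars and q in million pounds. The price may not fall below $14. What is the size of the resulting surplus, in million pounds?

Rearranging supply gives qs = 5p - 22. Without the control the market clears where 20 - p = 5p - 22, i.e. p* = 7 and q* = 13.
Since 14 > 7, the floor is binding.
At p = 14: qd = 20 - 14 = 6 and qs = 5·14 - 22 = 48.
Surplus = qs - qd = 48 - 6 = 42.

42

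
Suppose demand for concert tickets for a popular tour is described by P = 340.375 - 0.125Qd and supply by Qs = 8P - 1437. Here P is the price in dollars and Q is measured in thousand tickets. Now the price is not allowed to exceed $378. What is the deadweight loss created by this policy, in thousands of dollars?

0

Rearranging demand gives Qd = 2723 - 8P. Setting quantity demanded equal to quantity supplied, 2723 - 8P = 8P - 1437, gives P* = 260 and Q* = 643.
The ceiling of 378 is above the equilibrium price 260, so it is not binding; the market clears at P* = 260, Q* = 643.
Since the control does not bind, no trades are prevented and deadweight loss is zero.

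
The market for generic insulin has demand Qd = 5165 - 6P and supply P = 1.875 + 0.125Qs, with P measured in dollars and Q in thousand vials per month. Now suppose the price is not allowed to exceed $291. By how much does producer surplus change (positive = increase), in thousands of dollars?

-207691

Rearranging supply gives Qs = 8P - 15. Without the control the market clears where 5165 - 6P = 8P - 15, i.e. P* = 370 and Q* = 2945.
Since 291 < 370, the ceiling is binding.
At P = 291: Qd = 5165 - 6·291 = 3419 and Qs = 8·291 - 15 = 2313.
Producer surplus without the control is ½ · (370 - 1.875) · 2945 = 542064.0625.
With the ceiling, producers sell 2313 units at 291, so PS = ½ · (291 - 1.875) · 2313 = 334373.0625.
Change in producer surplus = 334373.0625 - 542064.0625 = -207691.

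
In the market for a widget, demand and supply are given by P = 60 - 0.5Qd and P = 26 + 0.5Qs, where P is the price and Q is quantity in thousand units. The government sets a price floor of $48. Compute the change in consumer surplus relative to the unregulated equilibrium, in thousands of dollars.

Rearranging demand gives Qd = 120 - 2P; rearranging supply gives Qs = 2P - 52. In a free market, 120 - 2P = 2P - 52 gives the equilibrium P* = 43, Q* = 34.
Because the floor (48) lies above the market-clearing price, it is binding.
At P = 48: Qd = 120 - 2·48 = 24 and Qs = 2·48 - 52 = 44.
Consumer surplus without the control is ½ · (60 - 43) · 34 = 289.
With the floor, consumers buy 24 units at 48, so CS = ½ · (60 - 48) · 24 = 144.
Change in consumer surplus = 144 - 289 = -145.

-145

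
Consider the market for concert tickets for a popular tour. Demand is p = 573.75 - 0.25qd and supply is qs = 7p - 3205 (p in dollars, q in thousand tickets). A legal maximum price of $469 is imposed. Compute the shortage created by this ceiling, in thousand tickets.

Rearranging demand gives qd = 2295 - 4p. Equilibrium: 2295 - 4p = 7p - 3205, so 5500 = 11p and p* = 500, q* = 295.
The ceiling of 469 is below the equilibrium price 500, so it binds.
At p = 469: qd = 2295 - 4·469 = 419 and qs = 7·469 - 3205 = 78.
Shortage = qd - qs = 419 - 78 = 341.

341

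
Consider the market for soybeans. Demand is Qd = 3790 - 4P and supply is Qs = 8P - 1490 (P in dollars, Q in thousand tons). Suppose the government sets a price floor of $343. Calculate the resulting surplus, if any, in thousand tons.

0

In a free market, 3790 - 4P = 8P - 1490 gives the equilibrium P* = 440, Q* = 2030.
The floor of 343 is below the equilibrium price 440, so it is not binding; the market clears at P* = 440, Q* = 2030.
Since the control does not bind, there is no surplus.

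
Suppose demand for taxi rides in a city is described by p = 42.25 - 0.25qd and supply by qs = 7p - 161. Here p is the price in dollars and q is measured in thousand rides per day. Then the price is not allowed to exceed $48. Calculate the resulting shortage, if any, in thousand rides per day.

0

Rearranging demand gives qd = 169 - 4p. Equilibrium: 169 - 4p = 7p - 161, so 330 = 11p and p* = 30, q* = 49.
The ceiling of 48 is above the equilibrium price 30, so it is not binding; the market clears at p* = 30, q* = 49.
Since the control does not bind, there is no shortage.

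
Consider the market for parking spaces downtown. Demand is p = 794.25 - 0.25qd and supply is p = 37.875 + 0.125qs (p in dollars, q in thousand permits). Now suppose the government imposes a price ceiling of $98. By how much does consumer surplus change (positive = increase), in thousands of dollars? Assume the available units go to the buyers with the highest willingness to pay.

Rearranging demand gives qd = 3177 - 4p; rearranging supply gives qs = 8p - 303. Equilibrium: 3177 - 4p = 8p - 303, so 3480 = 12p and p* = 290, q* = 2017.
Because the ceiling (98) lies below the market-clearing price, it is binding.
At p = 98: qd = 3177 - 4·98 = 2785 and qs = 8·98 - 303 = 481.
Consumer surplus without the control is ½ · (794.25 - 290) · 2017 = 508536.125.
With the ceiling, 481 units are sold at 98 (assume they go to the highest-value buyers). The demand price at q = 481 is 674, so CS = ½ · [(794.25 - 98) + (674 - 98)] · 481 = 305976.125.
Change in consumer surplus = 305976.125 - 508536.125 = -202560.

-202560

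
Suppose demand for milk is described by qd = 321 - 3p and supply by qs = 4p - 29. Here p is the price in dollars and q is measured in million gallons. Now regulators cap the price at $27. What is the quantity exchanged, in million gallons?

79

Setting quantity demanded equal to quantity supplied, 321 - 3p = 4p - 29, gives p* = 50 and q* = 171.
The ceiling of 27 is below the equilibrium price 50, so it binds.
At p = 27: qd = 321 - 3·27 = 240 and qs = 4·27 - 29 = 79.
The quantity actually transacted is the short side, supply: 79.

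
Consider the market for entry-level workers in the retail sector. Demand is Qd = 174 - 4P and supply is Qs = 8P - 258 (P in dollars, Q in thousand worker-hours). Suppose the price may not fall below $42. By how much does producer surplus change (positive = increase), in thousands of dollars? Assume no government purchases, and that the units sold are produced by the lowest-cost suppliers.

Equilibrium: 174 - 4P = 8P - 258, so 432 = 12P and P* = 36, Q* = 30.
The floor of 42 is above the equilibrium price 36, so it binds.
At P = 42: Qd = 174 - 4·42 = 6 and Qs = 8·42 - 258 = 78.
Producer surplus without the control is ½ · (36 - 32.25) · 30 = 56.25.
With the floor, 6 units are sold at 42. The supply price at Q = 6 is 33, so PS = ½ · [(42 - 32.25) + (42 - 33)] · 6 = 56.25.
Change in producer surplus = 56.25 - 56.25 = 0.

0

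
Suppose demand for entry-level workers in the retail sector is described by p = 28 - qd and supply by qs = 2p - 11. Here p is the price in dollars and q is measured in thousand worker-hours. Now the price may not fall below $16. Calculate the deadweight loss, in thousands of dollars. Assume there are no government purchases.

6.75

Rearranging demand gives qd = 28 - p. Setting quantity demanded equal to quantity supplied, 28 - p = 2p - 11, gives p* = 13 and q* = 15.
Since 16 > 13, the floor is binding.
At p = 16: qd = 28 - 16 = 12 and qs = 2·16 - 11 = 21.
Quantity traded falls to 12. At q = 12 the demand price is 28 - 12 = 16 and the supply price is (11 + 12)/2 = 11.5.
Deadweight loss = ½ · (16 - 11.5) · (15 - 12) = ½ · 4.5 · 3 = 6.75.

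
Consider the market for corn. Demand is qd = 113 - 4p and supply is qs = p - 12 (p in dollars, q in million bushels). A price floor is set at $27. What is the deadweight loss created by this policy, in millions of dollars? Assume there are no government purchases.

Setting quantity demanded equal to quantity supplied, 113 - 4p = p - 12, gives p* = 25 and q* = 13.
The floor of 27 is above the equilibrium price 25, so it binds.
At p = 27: qd = 113 - 4·27 = 5 and qs = 27 - 12 = 15.
Quantity traded falls to 5. At q = 5 the demand price is (113 - 5)/4 = 27 and the supply price is 12 + 5 = 17.
Deadweight loss = ½ · (27 - 17) · (13 - 5) = ½ · 10 · 8 = 40.

40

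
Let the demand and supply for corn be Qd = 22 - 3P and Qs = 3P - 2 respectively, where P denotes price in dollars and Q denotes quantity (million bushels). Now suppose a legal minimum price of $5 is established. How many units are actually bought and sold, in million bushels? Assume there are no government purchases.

In a free market, 22 - 3P = 3P - 2 gives the equilibrium P* = 4, Q* = 10.
The floor of 5 is above the equilibrium price 4, so it binds.
At P = 5: Qd = 22 - 3·5 = 7 and Qs = 3·5 - 2 = 13.
The quantity actually transacted is the short side, demand: 7.

7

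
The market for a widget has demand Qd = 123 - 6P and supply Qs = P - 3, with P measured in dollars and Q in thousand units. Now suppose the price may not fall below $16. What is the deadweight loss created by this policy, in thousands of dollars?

In a free market, 123 - 6P = P - 3 gives the equilibrium P* = 18, Q* = 15.
Since 16 is below P* = 18, the floor does not bind and the free-market outcome prevails.
Since the control does not bind, no trades are prevented and deadweight loss is zero.

0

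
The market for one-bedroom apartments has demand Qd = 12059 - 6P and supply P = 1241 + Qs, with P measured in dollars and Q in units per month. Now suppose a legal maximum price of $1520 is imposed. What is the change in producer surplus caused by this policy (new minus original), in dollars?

Rearranging supply gives Qs = P - 1241. Setting quantity demanded equal to quantity supplied, 12059 - 6P = P - 1241, gives P* = 1900 and Q* = 659.
Because the ceiling (1520) lies below the market-clearing price, it is binding.
At P = 1520: Qd = 12059 - 6·1520 = 2939 and Qs = 1520 - 1241 = 279.
Producer surplus without the control is ½ · (1900 - 1241) · 659 = 217140.5.
With the ceiling, producers sell 279 units at 1520, so PS = ½ · (1520 - 1241) · 279 = 38920.5.
Change in producer surplus = 38920.5 - 217140.5 = -178220.

-178220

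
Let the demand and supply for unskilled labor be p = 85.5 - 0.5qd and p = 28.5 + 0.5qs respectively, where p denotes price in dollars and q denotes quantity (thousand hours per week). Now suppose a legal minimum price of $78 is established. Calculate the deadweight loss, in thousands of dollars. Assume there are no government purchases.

882

Rearranging demand gives qd = 171 - 2p; rearranging supply gives qs = 2p - 57. Without the control the market clears where 171 - 2p = 2p - 57, i.e. p* = 57 and q* = 57.
Since 78 > 57, the floor is binding.
At p = 78: qd = 171 - 2·78 = 15 and qs = 2·78 - 57 = 99.
Quantity traded falls to 15. At q = 15 the demand price is (171 - 15)/2 = 78 and the supply price is (57 + 15)/2 = 36.
Deadweight loss = ½ · (78 - 36) · (57 - 15) = ½ · 42 · 42 = 882.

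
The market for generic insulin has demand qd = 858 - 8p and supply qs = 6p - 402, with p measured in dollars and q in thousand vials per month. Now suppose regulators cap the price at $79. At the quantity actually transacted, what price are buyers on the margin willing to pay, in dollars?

98.25

Setting quantity demanded equal to quantity supplied, 858 - 8p = 6p - 402, gives p* = 90 and q* = 138.
Because the ceiling (79) lies below the market-clearing price, it is binding.
At p = 79: qd = 858 - 8·79 = 226 and qs = 6·79 - 402 = 72.
Only 72 units reach the market. On the demand curve, the marginal buyer's willingness to pay at q = 72 is (858 - 72)/8 = 98.25.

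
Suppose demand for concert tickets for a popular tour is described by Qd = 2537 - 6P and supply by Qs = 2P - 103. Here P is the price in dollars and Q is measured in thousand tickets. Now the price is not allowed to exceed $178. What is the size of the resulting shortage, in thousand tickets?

1216

Equilibrium: 2537 - 6P = 2P - 103, so 2640 = 8P and P* = 330, Q* = 557.
The ceiling of 178 is below the equilibrium price 330, so it binds.
At P = 178: Qd = 2537 - 6·178 = 1469 and Qs = 2·178 - 103 = 253.
Shortage = Qd - Qs = 1469 - 253 = 1216.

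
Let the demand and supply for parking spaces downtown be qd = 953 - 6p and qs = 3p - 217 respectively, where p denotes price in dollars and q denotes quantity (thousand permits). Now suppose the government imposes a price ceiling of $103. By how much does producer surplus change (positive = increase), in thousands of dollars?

-3577.5

Without the control the market clears where 953 - 6p = 3p - 217, i.e. p* = 130 and q* = 173.
Because the ceiling (103) lies below the market-clearing price, it is binding.
At p = 103: qd = 953 - 6·103 = 335 and qs = 3·103 - 217 = 92.
Producer surplus without the control is ½ · (130 - 217/3) · 173 = 29929/6.
With the ceiling, producers sell 92 units at 103, so PS = ½ · (103 - 217/3) · 92 = 4232/3.
Change in producer surplus = 4232/3 - 29929/6 = -3577.5.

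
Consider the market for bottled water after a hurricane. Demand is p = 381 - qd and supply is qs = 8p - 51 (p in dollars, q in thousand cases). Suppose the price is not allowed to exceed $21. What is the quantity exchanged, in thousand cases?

Rearranging demand gives qd = 381 - p. Equilibrium: 381 - p = 8p - 51, so 432 = 9p and p* = 48, q* = 333.
Since 21 < 48, the ceiling is binding.
At p = 21: qd = 381 - 21 = 360 and qs = 8·21 - 51 = 117.
The quantity actually transacted is the short side, supply: 117.

117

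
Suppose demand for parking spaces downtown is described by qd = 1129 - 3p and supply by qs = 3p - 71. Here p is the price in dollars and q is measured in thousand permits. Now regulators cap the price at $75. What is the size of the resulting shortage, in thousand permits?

In a free market, 1129 - 3p = 3p - 71 gives the equilibrium p* = 200, q* = 529.
The ceiling of 75 is below the equilibrium price 200, so it binds.
At p = 75: qd = 1129 - 3·75 = 904 and qs = 3·75 - 71 = 154.
Shortage = qd - qs = 904 - 154 = 750.

750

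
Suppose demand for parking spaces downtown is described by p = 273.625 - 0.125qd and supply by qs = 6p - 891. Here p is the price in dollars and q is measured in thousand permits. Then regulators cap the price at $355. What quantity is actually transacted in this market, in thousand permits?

429

Rearranging demand gives qd = 2189 - 8p. Setting quantity demanded equal to quantity supplied, 2189 - 8p = 6p - 891, gives p* = 220 and q* = 429.
Since 355 is above p* = 220, the ceiling does not bind and the free-market outcome prevails.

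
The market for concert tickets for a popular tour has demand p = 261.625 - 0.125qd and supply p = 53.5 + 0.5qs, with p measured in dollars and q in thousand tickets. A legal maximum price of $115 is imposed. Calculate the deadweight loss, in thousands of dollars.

13781.25

Rearranging demand gives qd = 2093 - 8p; rearranging supply gives qs = 2p - 107. Setting quantity demanded equal to quantity supplied, 2093 - 8p = 2p - 107, gives p* = 220 and q* = 333.
Since 115 < 220, the ceiling is binding.
At p = 115: qd = 2093 - 8·115 = 1173 and qs = 2·115 - 107 = 123.
Quantity traded falls to 123. At q = 123 the demand price is (2093 - 123)/8 = 246.25 and the supply price is (107 + 123)/2 = 115.
Deadweight loss = ½ · (246.25 - 115) · (333 - 123) = ½ · 131.25 · 210 = 13781.25.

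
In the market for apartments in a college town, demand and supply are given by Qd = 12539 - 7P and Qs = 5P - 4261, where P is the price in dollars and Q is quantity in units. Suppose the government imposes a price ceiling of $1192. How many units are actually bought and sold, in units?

Equilibrium: 12539 - 7P = 5P - 4261, so 16800 = 12P and P* = 1400, Q* = 2739.
Because the ceiling (1192) lies below the market-clearing price, it is binding.
At P = 1192: Qd = 12539 - 7·1192 = 4195 and Qs = 5·1192 - 4261 = 1699.
The quantity actually transacted is the short side, supply: 1699.

1699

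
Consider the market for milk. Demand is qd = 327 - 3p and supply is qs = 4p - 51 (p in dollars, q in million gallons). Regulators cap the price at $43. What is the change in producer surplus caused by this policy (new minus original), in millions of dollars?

-1573

In a free market, 327 - 3p = 4p - 51 gives the equilibrium p* = 54, q* = 165.
The ceiling of 43 is below the equilibrium price 54, so it binds.
At p = 43: qd = 327 - 3·43 = 198 and qs = 4·43 - 51 = 121.
Producer surplus without the control is ½ · (54 - 12.75) · 165 = 3403.125.
With the ceiling, producers sell 121 units at 43, so PS = ½ · (43 - 12.75) · 121 = 1830.125.
Change in producer surplus = 1830.125 - 3403.125 = -1573.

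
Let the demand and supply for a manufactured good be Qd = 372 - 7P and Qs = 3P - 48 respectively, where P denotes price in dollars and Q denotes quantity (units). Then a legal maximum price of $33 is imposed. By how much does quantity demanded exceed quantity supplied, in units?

90

Equilibrium: 372 - 7P = 3P - 48, so 420 = 10P and P* = 42, Q* = 78.
Because the ceiling (33) lies below the market-clearing price, it is binding.
At P = 33: Qd = 372 - 7·33 = 141 and Qs = 3·33 - 48 = 51.
Shortage = Qd - Qs = 141 - 51 = 90.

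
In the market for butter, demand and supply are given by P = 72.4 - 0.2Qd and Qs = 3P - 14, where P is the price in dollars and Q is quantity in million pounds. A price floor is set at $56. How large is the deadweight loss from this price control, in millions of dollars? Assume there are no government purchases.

540

Rearranging demand gives Qd = 362 - 5P. Without the control the market clears where 362 - 5P = 3P - 14, i.e. P* = 47 and Q* = 127.
The floor of 56 is above the equilibrium price 47, so it binds.
At P = 56: Qd = 362 - 5·56 = 82 and Qs = 3·56 - 14 = 154.
Quantity traded falls to 82. At Q = 82 the demand price is (362 - 82)/5 = 56 and the supply price is (14 + 82)/3 = 32.
Deadweight loss = ½ · (56 - 32) · (127 - 82) = ½ · 24 · 45 = 540.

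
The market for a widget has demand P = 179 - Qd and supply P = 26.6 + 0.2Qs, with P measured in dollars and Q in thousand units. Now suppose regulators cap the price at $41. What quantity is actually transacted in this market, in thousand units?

Rearranging demand gives Qd = 179 - P; rearranging supply gives Qs = 5P - 133. Equilibrium: 179 - P = 5P - 133, so 312 = 6P and P* = 52, Q* = 127.
Because the ceiling (41) lies below the market-clearing price, it is binding.
At P = 41: Qd = 179 - 41 = 138 and Qs = 5·41 - 133 = 72.
The quantity actually transacted is the short side, supply: 72.

72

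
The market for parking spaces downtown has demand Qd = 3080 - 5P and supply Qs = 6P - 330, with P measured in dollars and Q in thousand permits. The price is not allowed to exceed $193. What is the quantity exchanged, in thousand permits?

Setting quantity demanded equal to quantity supplied, 3080 - 5P = 6P - 330, gives P* = 310 and Q* = 1530.
Because the ceiling (193) lies below the market-clearing price, it is binding.
At P = 193: Qd = 3080 - 5·193 = 2115 and Qs = 6·193 - 330 = 828.
The quantity actually transacted is the short side, supply: 828.

828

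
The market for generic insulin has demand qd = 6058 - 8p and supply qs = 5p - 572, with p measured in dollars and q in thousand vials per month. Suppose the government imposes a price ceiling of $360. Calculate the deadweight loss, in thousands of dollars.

Equilibrium: 6058 - 8p = 5p - 572, so 6630 = 13p and p* = 510, q* = 1978.
The ceiling of 360 is below the equilibrium price 510, so it binds.
At p = 360: qd = 6058 - 8·360 = 3178 and qs = 5·360 - 572 = 1228.
Quantity traded falls to 1228. At q = 1228 the demand price is (6058 - 1228)/8 = 603.75 and the supply price is (572 + 1228)/5 = 360.
Deadweight loss = ½ · (603.75 - 360) · (1978 - 1228) = ½ · 243.75 · 750 = 91406.25.

91406.25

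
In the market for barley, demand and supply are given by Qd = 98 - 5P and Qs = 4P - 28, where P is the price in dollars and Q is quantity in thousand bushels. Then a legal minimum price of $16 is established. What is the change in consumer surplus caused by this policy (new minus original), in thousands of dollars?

-46

Without the control the market clears where 98 - 5P = 4P - 28, i.e. P* = 14 and Q* = 28.
The floor of 16 is above the equilibrium price 14, so it binds.
At P = 16: Qd = 98 - 5·16 = 18 and Qs = 4·16 - 28 = 36.
Consumer surplus without the control is ½ · (19.6 - 14) · 28 = 78.4.
With the floor, consumers buy 18 units at 16, so CS = ½ · (19.6 - 16) · 18 = 32.4.
Change in consumer surplus = 32.4 - 78.4 = -46.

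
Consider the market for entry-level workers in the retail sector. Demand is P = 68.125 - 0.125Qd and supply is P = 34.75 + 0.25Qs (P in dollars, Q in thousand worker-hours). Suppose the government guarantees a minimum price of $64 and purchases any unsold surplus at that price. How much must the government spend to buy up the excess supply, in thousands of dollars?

Rearranging demand gives Qd = 545 - 8P; rearranging supply gives Qs = 4P - 139. In a free market, 545 - 8P = 4P - 139 gives the equilibrium P* = 57, Q* = 89.
Since 64 > 57, the floor is binding.
At P = 64: Qd = 545 - 8·64 = 33 and Qs = 4·64 - 139 = 117.
Surplus = Qs - Qd = 84.
Government expenditure = surplus × support price = 84 × 64 = 5376.

5376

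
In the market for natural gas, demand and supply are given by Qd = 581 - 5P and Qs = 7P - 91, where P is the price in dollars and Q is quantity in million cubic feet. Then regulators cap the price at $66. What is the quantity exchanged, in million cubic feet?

Without the control the market clears where 581 - 5P = 7P - 91, i.e. P* = 56 and Q* = 301.
Since 66 is above P* = 56, the ceiling does not bind and the free-market outcome prevails.

301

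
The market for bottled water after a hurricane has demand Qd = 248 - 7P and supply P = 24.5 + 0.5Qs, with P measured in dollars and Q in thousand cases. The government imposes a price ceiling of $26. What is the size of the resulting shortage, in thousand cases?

63

Rearranging supply gives Qs = 2P - 49. In a free market, 248 - 7P = 2P - 49 gives the equilibrium P* = 33, Q* = 17.
Because the ceiling (26) lies below the market-clearing price, it is binding.
At P = 26: Qd = 248 - 7·26 = 66 and Qs = 2·26 - 49 = 3.
Shortage = Qd - Qs = 66 - 3 = 63.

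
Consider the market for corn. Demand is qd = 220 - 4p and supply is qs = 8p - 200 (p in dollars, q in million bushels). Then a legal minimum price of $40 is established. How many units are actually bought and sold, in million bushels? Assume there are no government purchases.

60

Setting quantity demanded equal to quantity supplied, 220 - 4p = 8p - 200, gives p* = 35 and q* = 80.
The floor of 40 is above the equilibrium price 35, so it binds.
At p = 40: qd = 220 - 4·40 = 60 and qs = 8·40 - 200 = 120.
The quantity actually transacted is the short side, demand: 60.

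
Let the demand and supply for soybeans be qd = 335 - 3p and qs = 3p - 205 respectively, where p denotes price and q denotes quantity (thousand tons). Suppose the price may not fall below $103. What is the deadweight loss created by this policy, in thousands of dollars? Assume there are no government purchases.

Without the control the market clears where 335 - 3p = 3p - 205, i.e. p* = 90 and q* = 65.
The floor of 103 is above the equilibrium price 90, so it binds.
At p = 103: qd = 335 - 3·103 = 26 and qs = 3·103 - 205 = 104.
Quantity traded falls to 26. At q = 26 the demand price is (335 - 26)/3 = 103 and the supply price is (205 + 26)/3 = 77.
Deadweight loss = ½ · (103 - 77) · (65 - 26) = ½ · 26 · 39 = 507.

507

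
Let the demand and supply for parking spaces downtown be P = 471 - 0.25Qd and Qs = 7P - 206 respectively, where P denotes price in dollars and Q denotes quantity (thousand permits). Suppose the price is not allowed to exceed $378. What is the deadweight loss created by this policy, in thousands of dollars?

Rearranging demand gives Qd = 1884 - 4P. Setting quantity demanded equal to quantity supplied, 1884 - 4P = 7P - 206, gives P* = 190 and Q* = 1124.
The ceiling of 378 is above the equilibrium price 190, so it is not binding; the market clears at P* = 190, Q* = 1124.
Since the control does not bind, no trades are prevented and deadweight loss is zero.

0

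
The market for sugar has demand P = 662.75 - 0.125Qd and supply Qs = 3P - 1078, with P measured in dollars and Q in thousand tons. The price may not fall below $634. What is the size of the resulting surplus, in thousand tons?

Rearranging demand gives Qd = 5302 - 8P. Equilibrium: 5302 - 8P = 3P - 1078, so 6380 = 11P and P* = 580, Q* = 662.
Because the floor (634) lies above the market-clearing price, it is binding.
At P = 634: Qd = 5302 - 8·634 = 230 and Qs = 3·634 - 1078 = 824.
Surplus = Qs - Qd = 824 - 230 = 594.

594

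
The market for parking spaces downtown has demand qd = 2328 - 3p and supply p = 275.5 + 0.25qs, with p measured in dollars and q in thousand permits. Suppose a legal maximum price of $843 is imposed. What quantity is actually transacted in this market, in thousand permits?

858

Rearranging supply gives qs = 4p - 1102. In a free market, 2328 - 3p = 4p - 1102 gives the equilibrium p* = 490, q* = 858.
The ceiling of 843 is above the equilibrium price 490, so it is not binding; the market clears at p* = 490, q* = 858.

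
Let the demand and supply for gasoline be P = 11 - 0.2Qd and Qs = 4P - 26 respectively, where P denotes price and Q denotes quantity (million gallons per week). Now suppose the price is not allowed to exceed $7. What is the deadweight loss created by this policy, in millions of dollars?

Rearranging demand gives Qd = 55 - 5P. Setting quantity demanded equal to quantity supplied, 55 - 5P = 4P - 26, gives P* = 9 and Q* = 10.
Because the ceiling (7) lies below the market-clearing price, it is binding.
At P = 7: Qd = 55 - 5·7 = 20 and Qs = 4·7 - 26 = 2.
Quantity traded falls to 2. At Q = 2 the demand price is (55 - 2)/5 = 10.6 and the supply price is (26 + 2)/4 = 7.
Deadweight loss = ½ · (10.6 - 7) · (10 - 2) = ½ · 3.6 · 8 = 14.4.

14.4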